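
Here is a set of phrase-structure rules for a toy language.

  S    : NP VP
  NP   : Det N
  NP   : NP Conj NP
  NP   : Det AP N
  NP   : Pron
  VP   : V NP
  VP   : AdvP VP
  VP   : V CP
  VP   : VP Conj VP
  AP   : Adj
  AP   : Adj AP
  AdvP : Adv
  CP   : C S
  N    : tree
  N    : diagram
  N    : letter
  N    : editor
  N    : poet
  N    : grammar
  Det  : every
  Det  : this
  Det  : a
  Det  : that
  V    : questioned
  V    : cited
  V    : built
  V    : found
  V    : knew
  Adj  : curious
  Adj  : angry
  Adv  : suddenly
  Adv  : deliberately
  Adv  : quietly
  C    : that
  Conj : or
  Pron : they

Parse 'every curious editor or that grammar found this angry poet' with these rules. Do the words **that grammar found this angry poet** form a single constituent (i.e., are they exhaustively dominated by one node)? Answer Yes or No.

[S [NP [NP [Det every] [AP [Adj curious]] [N editor]] [Conj or] [NP [Det that] [N grammar]]] [VP [V found] [NP [Det this] [AP [Adj angry]] [N poet]]]]
The smallest constituent containing 'that grammar found this angry poet' is the S spanning 'every curious editor or that grammar found this angry poet'; no single node in the tree dominates exactly the given words.

No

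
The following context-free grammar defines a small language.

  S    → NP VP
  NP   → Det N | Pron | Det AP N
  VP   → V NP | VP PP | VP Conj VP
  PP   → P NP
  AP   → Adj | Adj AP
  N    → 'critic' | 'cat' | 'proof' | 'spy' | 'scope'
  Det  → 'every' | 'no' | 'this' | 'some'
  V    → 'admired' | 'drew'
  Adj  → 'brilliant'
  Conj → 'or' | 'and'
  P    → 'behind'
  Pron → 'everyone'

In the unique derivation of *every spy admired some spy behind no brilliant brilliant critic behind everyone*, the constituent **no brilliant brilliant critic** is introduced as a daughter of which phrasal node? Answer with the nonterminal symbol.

PP

[S [NP [Det every] [N spy]] [VP [VP [VP [V admired] [NP [Det some] [N spy]]] [PP [P behind] [NP [Det no] [AP [Adj brilliant] [AP [Adj brilliant]]] [N critic]]]] [PP [P behind] [NP [Pron everyone]]]]]
The span 'no brilliant brilliant critic' is the NP node built by NP → Det AP N.
Its mother is the PP built by PP → P NP.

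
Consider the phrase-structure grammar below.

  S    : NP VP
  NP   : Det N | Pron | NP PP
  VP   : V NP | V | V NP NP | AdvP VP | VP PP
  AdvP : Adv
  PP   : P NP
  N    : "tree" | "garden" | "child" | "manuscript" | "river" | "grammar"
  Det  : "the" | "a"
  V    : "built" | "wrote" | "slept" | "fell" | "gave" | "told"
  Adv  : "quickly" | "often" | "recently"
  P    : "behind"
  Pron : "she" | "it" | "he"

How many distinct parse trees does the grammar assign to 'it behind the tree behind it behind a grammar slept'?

5

Two of the 5 distinct bracketings:
[S [NP [NP [Pron it]] [PP [P behind] [NP [NP [Det the] [N tree]] [PP [P behind] [NP [NP [Pron it]] [PP [P behind] [NP [Det a] [N grammar]]]]]]]] [VP [V slept]]]
[S [NP [NP [Pron it]] [PP [P behind] [NP [NP [NP [Det the] [N tree]] [PP [P behind] [NP [Pron it]]]] [PP [P behind] [NP [Det a] [N grammar]]]]]] [VP [V slept]]]
The trees differ in how a recursive rule is bracketed over the same span.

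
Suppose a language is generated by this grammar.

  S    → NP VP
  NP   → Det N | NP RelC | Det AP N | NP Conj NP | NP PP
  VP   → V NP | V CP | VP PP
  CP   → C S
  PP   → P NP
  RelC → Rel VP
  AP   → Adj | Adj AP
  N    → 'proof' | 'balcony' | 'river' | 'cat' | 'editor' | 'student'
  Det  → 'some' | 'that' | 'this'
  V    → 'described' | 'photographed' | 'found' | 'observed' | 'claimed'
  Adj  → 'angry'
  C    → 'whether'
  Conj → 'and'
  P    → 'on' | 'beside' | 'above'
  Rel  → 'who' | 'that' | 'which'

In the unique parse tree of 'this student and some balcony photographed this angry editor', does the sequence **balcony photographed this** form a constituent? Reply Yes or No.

[S [NP [NP [Det this] [N student]] [Conj and] [NP [Det some] [N balcony]]] [VP [V photographed] [NP [Det this] [AP [Adj angry]] [N editor]]]]
The smallest constituent containing 'balcony photographed this' is the S spanning 'this student and some balcony photographed this angry editor'; no single node in the tree dominates exactly the given words.

No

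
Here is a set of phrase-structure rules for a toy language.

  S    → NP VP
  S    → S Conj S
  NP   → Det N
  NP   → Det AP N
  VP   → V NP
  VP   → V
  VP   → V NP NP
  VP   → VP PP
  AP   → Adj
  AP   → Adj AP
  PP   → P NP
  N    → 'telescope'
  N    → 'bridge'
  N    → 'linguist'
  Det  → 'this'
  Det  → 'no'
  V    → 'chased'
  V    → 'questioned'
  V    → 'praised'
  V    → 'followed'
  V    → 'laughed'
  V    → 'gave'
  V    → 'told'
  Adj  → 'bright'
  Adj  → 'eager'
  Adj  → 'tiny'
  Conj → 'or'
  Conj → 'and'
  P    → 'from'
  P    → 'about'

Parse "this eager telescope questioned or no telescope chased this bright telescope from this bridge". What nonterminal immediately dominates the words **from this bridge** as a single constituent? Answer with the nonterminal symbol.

[S [S [NP [Det this] [AP [Adj eager]] [N telescope]] [VP [V questioned]]] [Conj or] [S [NP [Det no] [N telescope]] [VP [VP [V chased] [NP [Det this] [AP [Adj bright]] [N telescope]]] [PP [P from] [NP [Det this] [N bridge]]]]]]
The span 'from this bridge' is the PP node built by PP → P NP.

PP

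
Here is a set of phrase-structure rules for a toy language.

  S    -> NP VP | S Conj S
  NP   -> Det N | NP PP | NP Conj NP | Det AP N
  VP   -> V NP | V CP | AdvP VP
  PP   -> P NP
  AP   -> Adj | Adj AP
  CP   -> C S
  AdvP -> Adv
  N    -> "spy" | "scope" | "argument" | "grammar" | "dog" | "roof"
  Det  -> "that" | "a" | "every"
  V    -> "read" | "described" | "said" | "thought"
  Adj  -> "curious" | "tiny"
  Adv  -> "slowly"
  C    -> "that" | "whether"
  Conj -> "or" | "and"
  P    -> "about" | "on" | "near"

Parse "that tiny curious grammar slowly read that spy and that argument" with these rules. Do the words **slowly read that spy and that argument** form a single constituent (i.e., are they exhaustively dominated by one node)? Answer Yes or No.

[S [NP [Det that] [AP [Adj tiny] [AP [Adj curious]]] [N grammar]] [VP [AdvP [Adv slowly]] [VP [V read] [NP [NP [Det that] [N spy]] [Conj and] [NP [Det that] [N argument]]]]]]
The words 'slowly read that spy and that argument' are exhaustively dominated by a single VP node (built by VP → AdvP VP), so they form a constituent.

Yes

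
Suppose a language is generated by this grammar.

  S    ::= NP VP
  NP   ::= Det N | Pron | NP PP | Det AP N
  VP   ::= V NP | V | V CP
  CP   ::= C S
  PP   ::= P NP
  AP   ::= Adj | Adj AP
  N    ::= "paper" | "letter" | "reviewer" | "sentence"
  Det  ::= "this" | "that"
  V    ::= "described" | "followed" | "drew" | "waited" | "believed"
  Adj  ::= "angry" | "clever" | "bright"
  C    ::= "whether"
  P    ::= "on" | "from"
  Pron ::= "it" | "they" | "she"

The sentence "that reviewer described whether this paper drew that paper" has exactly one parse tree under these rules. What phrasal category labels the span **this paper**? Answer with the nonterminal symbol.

NP

[S [NP [Det that] [N reviewer]] [VP [V described] [CP [C whether] [S [NP [Det this] [N paper]] [VP [V drew] [NP [Det that] [N paper]]]]]]]
The span 'this paper' is the NP node built by NP → Det N.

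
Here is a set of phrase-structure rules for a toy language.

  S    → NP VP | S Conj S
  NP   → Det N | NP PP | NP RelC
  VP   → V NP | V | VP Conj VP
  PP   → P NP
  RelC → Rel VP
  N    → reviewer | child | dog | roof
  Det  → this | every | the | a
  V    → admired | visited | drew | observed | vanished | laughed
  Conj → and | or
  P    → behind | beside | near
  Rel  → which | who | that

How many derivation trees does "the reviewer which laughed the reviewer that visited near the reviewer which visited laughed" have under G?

7

Two of the 7 distinct bracketings:
[S [NP [NP [NP [Det the] [N reviewer]] [RelC [Rel which] [VP [V laughed] [NP [NP [Det the] [N reviewer]] [RelC [Rel that] [VP [V visited]]]]]]] [PP [P near] [NP [NP [Det the] [N reviewer]] [RelC [Rel which] [VP [V visited]]]]]] [VP [V laughed]]]
[S [NP [NP [NP [NP [Det the] [N reviewer]] [RelC [Rel which] [VP [V laughed] [NP [Det the] [N reviewer]]]]] [RelC [Rel that] [VP [V visited]]]] [PP [P near] [NP [NP [Det the] [N reviewer]] [RelC [Rel which] [VP [V visited]]]]]] [VP [V laughed]]]
The trees differ in how a recursive rule is bracketed over the same span.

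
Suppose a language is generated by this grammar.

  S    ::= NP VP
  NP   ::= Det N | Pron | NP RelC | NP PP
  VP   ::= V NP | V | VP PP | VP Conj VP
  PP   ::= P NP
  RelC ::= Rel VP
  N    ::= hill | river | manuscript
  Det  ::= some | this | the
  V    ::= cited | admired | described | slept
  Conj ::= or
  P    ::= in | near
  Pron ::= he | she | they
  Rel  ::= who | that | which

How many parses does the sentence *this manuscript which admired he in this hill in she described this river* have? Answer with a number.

9

Two of the 9 distinct bracketings:
[S [NP [NP [Det this] [N manuscript]] [RelC [Rel which] [VP [V admired] [NP [NP [Pron he]] [PP [P in] [NP [NP [Det this] [N hill]] [PP [P in] [NP [Pron she]]]]]]]]] [VP [V described] [NP [Det this] [N river]]]]
[S [NP [NP [Det this] [N manuscript]] [RelC [Rel which] [VP [V admired] [NP [NP [NP [Pron he]] [PP [P in] [NP [Det this] [N hill]]]] [PP [P in] [NP [Pron she]]]]]]] [VP [V described] [NP [Det this] [N river]]]]
The trees differ in how a recursive rule is bracketed over the same span.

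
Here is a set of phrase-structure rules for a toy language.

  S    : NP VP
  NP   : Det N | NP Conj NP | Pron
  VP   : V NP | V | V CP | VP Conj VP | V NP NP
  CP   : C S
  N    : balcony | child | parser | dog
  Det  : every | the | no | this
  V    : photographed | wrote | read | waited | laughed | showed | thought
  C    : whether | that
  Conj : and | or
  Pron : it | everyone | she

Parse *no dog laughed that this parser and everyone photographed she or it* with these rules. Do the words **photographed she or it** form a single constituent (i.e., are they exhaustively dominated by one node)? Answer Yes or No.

Yes

[S [NP [Det no] [N dog]] [VP [V laughed] [CP [C that] [S [NP [NP [Det this] [N parser]] [Conj and] [NP [Pron everyone]]] [VP [V photographed] [NP [NP [Pron she]] [Conj or] [NP [Pron it]]]]]]]]
The words 'photographed she or it' are exhaustively dominated by a single VP node (built by VP → V NP), so they form a constituent.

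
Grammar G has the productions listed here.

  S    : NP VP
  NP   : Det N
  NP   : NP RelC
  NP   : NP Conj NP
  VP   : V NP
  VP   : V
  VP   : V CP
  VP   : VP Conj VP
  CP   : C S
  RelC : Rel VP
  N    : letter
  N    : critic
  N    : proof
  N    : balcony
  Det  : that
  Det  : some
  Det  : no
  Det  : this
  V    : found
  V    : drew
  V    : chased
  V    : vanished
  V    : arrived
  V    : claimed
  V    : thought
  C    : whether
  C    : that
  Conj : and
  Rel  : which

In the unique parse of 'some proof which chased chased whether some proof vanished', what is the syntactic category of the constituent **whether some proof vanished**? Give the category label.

S
  NP
    NP
      Det: some
      N: proof
    RelC
      Rel: which
      VP
        V: chased
  VP
    V: chased
    CP
      C: whether
      S
        NP
          Det: some
          N: proof
        VP
          V: vanished
The span 'whether some proof vanished' is the CP node built by CP → C S.

CP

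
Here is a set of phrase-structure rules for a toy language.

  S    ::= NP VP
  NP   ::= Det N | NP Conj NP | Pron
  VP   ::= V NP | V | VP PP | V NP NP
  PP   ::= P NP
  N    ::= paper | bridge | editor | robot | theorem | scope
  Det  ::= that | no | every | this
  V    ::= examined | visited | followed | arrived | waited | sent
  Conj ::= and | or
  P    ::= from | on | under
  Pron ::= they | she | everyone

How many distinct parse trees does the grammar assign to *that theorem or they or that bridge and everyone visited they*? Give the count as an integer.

5

Two of the 5 distinct bracketings:
[S [NP [NP [Det that] [N theorem]] [Conj or] [NP [NP [Pron they]] [Conj or] [NP [NP [Det that] [N bridge]] [Conj and] [NP [Pron everyone]]]]] [VP [V visited] [NP [Pron they]]]]
[S [NP [NP [Det that] [N theorem]] [Conj or] [NP [NP [NP [Pron they]] [Conj or] [NP [Det that] [N bridge]]] [Conj and] [NP [Pron everyone]]]] [VP [V visited] [NP [Pron they]]]]
The trees differ in how a recursive rule is bracketed over the same span.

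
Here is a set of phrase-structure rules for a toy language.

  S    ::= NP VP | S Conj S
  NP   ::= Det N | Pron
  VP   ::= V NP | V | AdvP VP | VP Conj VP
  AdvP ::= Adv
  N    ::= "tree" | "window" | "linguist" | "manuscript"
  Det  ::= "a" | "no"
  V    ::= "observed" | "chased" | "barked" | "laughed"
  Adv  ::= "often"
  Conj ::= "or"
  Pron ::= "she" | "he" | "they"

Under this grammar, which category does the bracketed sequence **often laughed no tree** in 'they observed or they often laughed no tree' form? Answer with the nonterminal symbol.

S
  S
    NP
      Pron: they
    VP
      V: observed
  Conj: or
  S
    NP
      Pron: they
    VP
      AdvP
        Adv: often
      VP
        V: laughed
        NP
          Det: no
          N: tree
The span 'often laughed no tree' is the VP node built by VP → AdvP VP.

VP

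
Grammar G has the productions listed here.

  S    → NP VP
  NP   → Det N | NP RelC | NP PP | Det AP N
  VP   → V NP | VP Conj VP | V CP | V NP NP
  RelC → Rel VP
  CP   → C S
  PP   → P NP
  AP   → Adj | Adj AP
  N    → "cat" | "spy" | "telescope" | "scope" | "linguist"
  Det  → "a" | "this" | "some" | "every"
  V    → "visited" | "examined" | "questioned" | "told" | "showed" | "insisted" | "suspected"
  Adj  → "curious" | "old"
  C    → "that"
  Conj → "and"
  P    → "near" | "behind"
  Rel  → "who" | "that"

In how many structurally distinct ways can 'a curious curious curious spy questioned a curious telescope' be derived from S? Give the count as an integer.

[S [NP [Det a] [AP [Adj curious] [AP [Adj curious] [AP [Adj curious]]]] [N spy]] [VP [V questioned] [NP [Det a] [AP [Adj curious]] [N telescope]]]]
No rule offers an alternative attachment or grouping for any span, so this is the only derivation.

1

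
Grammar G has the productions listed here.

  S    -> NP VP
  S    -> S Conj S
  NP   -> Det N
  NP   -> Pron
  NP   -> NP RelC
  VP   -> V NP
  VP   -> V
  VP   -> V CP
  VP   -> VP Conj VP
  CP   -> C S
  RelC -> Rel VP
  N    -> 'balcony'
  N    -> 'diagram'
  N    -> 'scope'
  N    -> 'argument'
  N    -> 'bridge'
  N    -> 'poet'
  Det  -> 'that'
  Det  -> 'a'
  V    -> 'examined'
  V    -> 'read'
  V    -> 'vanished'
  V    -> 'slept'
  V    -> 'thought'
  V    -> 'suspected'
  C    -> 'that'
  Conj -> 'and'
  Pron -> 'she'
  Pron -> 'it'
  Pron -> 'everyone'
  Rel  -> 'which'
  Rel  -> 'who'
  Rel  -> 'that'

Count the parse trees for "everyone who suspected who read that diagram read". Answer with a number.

1

[S [NP [NP [NP [Pron everyone]] [RelC [Rel who] [VP [V suspected]]]] [RelC [Rel who] [VP [V read] [NP [Det that] [N diagram]]]]] [VP [V read]]]
No rule offers an alternative attachment or grouping for any span, so this is the only derivation.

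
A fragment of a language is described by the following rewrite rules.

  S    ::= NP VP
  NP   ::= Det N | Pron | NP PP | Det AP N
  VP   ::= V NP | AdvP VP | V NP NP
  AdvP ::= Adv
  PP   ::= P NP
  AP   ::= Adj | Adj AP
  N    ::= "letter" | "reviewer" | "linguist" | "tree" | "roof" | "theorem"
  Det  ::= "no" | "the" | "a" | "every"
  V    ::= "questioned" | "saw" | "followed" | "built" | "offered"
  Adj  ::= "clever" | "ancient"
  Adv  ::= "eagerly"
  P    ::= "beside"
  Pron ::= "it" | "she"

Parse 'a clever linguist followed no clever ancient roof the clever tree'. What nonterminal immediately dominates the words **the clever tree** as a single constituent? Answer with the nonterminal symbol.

[S [NP [Det a] [AP [Adj clever]] [N linguist]] [VP [V followed] [NP [Det no] [AP [Adj clever] [AP [Adj ancient]]] [N roof]] [NP [Det the] [AP [Adj clever]] [N tree]]]]
The span 'the clever tree' is the NP node built by NP → Det AP N.

NP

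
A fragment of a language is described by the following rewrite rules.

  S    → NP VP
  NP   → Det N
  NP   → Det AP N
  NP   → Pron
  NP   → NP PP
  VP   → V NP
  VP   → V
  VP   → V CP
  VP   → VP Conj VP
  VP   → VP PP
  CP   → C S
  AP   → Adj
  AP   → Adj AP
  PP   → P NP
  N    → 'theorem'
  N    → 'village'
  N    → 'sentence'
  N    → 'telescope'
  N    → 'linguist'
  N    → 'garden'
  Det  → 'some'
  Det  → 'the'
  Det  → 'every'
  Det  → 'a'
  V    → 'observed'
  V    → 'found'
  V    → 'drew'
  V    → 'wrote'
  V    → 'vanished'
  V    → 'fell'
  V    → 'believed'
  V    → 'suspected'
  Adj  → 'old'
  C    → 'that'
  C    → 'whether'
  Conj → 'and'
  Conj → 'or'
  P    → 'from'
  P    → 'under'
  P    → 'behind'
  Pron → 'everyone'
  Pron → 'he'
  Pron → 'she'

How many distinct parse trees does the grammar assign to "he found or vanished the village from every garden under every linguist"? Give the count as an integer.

Two of the 9 distinct bracketings:
[S [NP [Pron he]] [VP [VP [V found]] [Conj or] [VP [V vanished] [NP [NP [Det the] [N village]] [PP [P from] [NP [NP [Det every] [N garden]] [PP [P under] [NP [Det every] [N linguist]]]]]]]]]
[S [NP [Pron he]] [VP [VP [V found]] [Conj or] [VP [V vanished] [NP [NP [NP [Det the] [N village]] [PP [P from] [NP [Det every] [N garden]]]] [PP [P under] [NP [Det every] [N linguist]]]]]]]
The trees differ in how a recursive rule is bracketed over the same span.

9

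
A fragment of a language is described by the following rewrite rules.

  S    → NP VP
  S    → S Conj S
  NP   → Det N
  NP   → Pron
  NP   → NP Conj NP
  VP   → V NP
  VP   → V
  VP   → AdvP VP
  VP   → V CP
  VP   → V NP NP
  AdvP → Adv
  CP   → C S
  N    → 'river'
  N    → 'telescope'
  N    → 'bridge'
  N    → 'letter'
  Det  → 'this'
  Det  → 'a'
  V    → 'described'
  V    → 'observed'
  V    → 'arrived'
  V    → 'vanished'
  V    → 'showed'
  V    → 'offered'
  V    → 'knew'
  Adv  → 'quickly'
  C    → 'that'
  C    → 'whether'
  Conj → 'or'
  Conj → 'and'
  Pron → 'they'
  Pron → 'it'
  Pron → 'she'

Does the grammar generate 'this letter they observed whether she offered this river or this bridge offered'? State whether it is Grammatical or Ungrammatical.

For S → NP VP, the only prefix that parses as NP is 'this letter', but the remainder 'they observed whether she offered this river or this bridge offered' is not a VP under these rules. The alternative S rule S → S Conj S likewise has no satisfying split.

Ungrammatical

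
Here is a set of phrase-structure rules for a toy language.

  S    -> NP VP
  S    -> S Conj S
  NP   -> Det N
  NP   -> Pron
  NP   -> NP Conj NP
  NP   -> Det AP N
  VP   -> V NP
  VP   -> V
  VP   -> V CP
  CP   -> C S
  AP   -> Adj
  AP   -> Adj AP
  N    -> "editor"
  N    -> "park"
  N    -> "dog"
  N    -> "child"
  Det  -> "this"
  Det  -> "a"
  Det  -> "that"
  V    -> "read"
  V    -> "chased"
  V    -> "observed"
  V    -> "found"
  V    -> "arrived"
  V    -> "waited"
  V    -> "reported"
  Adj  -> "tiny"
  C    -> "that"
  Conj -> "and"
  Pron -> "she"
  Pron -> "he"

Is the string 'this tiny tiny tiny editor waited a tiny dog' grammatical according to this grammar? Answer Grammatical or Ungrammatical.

Grammatical

[S [NP [Det this] [AP [Adj tiny] [AP [Adj tiny] [AP [Adj tiny]]]] [N editor]] [VP [V waited] [NP [Det a] [AP [Adj tiny]] [N dog]]]]
Every word is introduced by a lexical rule and the phrasal rules combine the resulting categories into a single S.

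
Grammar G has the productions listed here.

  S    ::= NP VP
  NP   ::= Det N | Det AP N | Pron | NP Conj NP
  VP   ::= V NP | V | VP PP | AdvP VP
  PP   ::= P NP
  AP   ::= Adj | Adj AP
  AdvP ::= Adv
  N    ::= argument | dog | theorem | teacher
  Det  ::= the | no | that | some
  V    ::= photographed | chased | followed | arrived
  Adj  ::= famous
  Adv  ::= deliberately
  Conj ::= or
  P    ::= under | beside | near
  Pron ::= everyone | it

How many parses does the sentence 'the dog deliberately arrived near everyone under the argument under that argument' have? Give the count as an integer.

Two of the 4 distinct bracketings:
[S [NP [Det the] [N dog]] [VP [VP [VP [VP [AdvP [Adv deliberately]] [VP [V arrived]]] [PP [P near] [NP [Pron everyone]]]] [PP [P under] [NP [Det the] [N argument]]]] [PP [P under] [NP [Det that] [N argument]]]]]
[S [NP [Det the] [N dog]] [VP [VP [VP [AdvP [Adv deliberately]] [VP [VP [V arrived]] [PP [P near] [NP [Pron everyone]]]]] [PP [P under] [NP [Det the] [N argument]]]] [PP [P under] [NP [Det that] [N argument]]]]]
The trees differ in how a recursive rule is bracketed over the same span.

4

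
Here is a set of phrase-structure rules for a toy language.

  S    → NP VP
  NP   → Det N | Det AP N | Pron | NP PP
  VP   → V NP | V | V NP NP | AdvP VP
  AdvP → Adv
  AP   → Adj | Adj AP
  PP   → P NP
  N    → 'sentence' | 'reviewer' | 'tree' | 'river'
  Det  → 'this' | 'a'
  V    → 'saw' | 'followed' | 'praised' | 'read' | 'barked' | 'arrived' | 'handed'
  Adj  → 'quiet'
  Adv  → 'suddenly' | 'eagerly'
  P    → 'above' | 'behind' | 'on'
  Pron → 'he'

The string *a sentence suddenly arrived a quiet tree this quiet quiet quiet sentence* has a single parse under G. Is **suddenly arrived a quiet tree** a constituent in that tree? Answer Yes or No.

[S [NP [Det a] [N sentence]] [VP [AdvP [Adv suddenly]] [VP [V arrived] [NP [Det a] [AP [Adj quiet]] [N tree]] [NP [Det this] [AP [Adj quiet] [AP [Adj quiet] [AP [Adj quiet]]]] [N sentence]]]]]
The smallest constituent containing 'suddenly arrived a quiet tree' is the VP spanning 'suddenly arrived a quiet tree this quiet quiet quiet sentence'; no single node in the tree dominates exactly the given words.

No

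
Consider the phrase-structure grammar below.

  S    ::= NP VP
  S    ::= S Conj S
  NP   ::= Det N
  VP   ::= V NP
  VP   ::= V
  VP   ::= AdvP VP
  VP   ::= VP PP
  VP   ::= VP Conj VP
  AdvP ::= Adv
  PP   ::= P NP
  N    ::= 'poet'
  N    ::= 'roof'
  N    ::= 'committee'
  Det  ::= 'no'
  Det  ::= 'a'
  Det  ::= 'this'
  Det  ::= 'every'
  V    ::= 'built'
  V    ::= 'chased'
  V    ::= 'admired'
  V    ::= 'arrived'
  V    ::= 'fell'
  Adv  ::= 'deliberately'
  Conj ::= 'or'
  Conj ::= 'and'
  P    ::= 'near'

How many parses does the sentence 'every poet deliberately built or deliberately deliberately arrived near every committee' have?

9

Two of the 9 distinct bracketings:
[S [NP [Det every] [N poet]] [VP [AdvP [Adv deliberately]] [VP [VP [VP [V built]] [Conj or] [VP [AdvP [Adv deliberately]] [VP [AdvP [Adv deliberately]] [VP [V arrived]]]]] [PP [P near] [NP [Det every] [N committee]]]]]]
[S [NP [Det every] [N poet]] [VP [AdvP [Adv deliberately]] [VP [VP [V built]] [Conj or] [VP [AdvP [Adv deliberately]] [VP [AdvP [Adv deliberately]] [VP [VP [V arrived]] [PP [P near] [NP [Det every] [N committee]]]]]]]]]
The trees differ in how a recursive rule is bracketed over the same span.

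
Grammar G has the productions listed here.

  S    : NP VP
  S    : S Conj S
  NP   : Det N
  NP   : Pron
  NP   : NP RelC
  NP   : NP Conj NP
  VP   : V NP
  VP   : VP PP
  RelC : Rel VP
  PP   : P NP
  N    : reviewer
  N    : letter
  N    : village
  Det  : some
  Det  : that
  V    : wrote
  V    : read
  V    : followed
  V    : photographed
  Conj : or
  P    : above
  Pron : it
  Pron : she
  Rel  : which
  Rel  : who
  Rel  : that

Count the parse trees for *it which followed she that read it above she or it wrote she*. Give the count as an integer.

7

Two of the 7 distinct bracketings:
[S [NP [NP [Pron it]] [RelC [Rel which] [VP [V followed] [NP [NP [Pron she]] [RelC [Rel that] [VP [VP [V read] [NP [Pron it]]] [PP [P above] [NP [NP [Pron she]] [Conj or] [NP [Pron it]]]]]]]]]] [VP [V wrote] [NP [Pron she]]]]
[S [NP [NP [Pron it]] [RelC [Rel which] [VP [V followed] [NP [NP [NP [Pron she]] [RelC [Rel that] [VP [VP [V read] [NP [Pron it]]] [PP [P above] [NP [Pron she]]]]]] [Conj or] [NP [Pron it]]]]]] [VP [V wrote] [NP [Pron she]]]]
The trees differ in how a recursive rule is bracketed over the same span.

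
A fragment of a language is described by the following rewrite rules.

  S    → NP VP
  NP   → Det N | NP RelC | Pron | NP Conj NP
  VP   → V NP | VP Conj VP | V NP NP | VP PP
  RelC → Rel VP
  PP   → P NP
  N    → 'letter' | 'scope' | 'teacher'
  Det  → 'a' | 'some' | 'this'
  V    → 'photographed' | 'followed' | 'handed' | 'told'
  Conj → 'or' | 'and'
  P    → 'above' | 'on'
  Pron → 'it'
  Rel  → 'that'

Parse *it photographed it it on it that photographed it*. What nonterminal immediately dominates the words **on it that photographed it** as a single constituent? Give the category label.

S
  NP
    Pron: it
  VP
    VP
      V: photographed
      NP
        Pron: it
      NP
        Pron: it
    PP
      P: on
      NP
        NP
          Pron: it
        RelC
          Rel: that
          VP
            V: photographed
            NP
              Pron: it
The span 'on it that photographed it' is the PP node built by PP → P NP.

PP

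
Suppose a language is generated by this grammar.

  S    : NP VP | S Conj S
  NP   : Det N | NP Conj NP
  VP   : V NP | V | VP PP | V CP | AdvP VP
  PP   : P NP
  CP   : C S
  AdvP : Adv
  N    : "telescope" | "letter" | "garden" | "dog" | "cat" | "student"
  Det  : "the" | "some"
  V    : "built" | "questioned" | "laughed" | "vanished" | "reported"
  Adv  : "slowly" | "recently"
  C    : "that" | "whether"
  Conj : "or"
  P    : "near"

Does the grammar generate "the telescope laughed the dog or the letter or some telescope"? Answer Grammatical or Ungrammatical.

Grammatical

[S [NP [Det the] [N telescope]] [VP [V laughed] [NP [NP [Det the] [N dog]] [Conj or] [NP [NP [Det the] [N letter]] [Conj or] [NP [Det some] [N telescope]]]]]]
Every word is introduced by a lexical rule and the phrasal rules combine the resulting categories into a single S.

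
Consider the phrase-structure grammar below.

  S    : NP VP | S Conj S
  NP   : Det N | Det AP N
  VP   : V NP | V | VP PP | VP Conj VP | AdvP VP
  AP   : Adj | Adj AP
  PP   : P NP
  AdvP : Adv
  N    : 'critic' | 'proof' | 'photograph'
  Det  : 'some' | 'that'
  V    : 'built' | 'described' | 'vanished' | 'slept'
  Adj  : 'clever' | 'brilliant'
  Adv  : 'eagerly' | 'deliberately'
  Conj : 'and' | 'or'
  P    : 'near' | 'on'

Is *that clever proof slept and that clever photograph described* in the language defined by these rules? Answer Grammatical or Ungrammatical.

Grammatical

[S [S [NP [Det that] [AP [Adj clever]] [N proof]] [VP [V slept]]] [Conj and] [S [NP [Det that] [AP [Adj clever]] [N photograph]] [VP [V described]]]]
Each bracket corresponds to one application of a listed rule, so the string is derivable from S.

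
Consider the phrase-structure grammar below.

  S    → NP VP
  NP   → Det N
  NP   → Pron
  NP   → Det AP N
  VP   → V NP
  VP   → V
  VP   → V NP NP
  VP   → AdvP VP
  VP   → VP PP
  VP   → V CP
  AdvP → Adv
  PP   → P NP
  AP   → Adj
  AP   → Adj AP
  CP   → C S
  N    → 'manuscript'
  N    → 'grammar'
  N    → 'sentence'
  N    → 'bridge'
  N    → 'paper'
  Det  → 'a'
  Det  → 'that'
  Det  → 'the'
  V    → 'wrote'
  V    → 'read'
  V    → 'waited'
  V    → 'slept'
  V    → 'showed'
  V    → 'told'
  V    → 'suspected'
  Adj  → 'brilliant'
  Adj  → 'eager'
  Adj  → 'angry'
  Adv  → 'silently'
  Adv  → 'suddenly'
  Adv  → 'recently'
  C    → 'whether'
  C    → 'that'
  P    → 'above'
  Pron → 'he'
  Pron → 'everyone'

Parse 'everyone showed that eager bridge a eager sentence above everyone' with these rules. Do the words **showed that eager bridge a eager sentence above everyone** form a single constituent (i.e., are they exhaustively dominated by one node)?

[S [NP [Pron everyone]] [VP [VP [V showed] [NP [Det that] [AP [Adj eager]] [N bridge]] [NP [Det a] [AP [Adj eager]] [N sentence]]] [PP [P above] [NP [Pron everyone]]]]]
The words 'showed that eager bridge a eager sentence above everyone' are exhaustively dominated by a single VP node (built by VP → VP PP), so they form a constituent.

Yes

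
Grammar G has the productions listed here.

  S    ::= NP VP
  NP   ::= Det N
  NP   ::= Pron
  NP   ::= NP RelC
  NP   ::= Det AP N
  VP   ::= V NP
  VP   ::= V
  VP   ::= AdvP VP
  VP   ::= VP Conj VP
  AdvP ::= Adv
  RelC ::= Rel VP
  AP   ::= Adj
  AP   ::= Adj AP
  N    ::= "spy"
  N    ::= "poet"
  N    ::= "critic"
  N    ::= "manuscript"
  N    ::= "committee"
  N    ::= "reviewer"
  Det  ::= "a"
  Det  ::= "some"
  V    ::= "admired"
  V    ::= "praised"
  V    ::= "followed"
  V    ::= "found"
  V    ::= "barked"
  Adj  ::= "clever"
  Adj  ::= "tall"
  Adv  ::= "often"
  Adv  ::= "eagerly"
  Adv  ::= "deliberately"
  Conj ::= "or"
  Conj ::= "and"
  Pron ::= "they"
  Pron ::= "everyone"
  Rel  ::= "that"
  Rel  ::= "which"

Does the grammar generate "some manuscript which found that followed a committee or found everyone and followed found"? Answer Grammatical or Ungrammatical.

Grammatical

[S [NP [NP [NP [Det some] [N manuscript]] [RelC [Rel which] [VP [V found]]]] [RelC [Rel that] [VP [VP [V followed] [NP [Det a] [N committee]]] [Conj or] [VP [VP [V found] [NP [Pron everyone]]] [Conj and] [VP [V followed]]]]]] [VP [V found]]]
Every word is introduced by a lexical rule and the phrasal rules combine the resulting categories into a single S.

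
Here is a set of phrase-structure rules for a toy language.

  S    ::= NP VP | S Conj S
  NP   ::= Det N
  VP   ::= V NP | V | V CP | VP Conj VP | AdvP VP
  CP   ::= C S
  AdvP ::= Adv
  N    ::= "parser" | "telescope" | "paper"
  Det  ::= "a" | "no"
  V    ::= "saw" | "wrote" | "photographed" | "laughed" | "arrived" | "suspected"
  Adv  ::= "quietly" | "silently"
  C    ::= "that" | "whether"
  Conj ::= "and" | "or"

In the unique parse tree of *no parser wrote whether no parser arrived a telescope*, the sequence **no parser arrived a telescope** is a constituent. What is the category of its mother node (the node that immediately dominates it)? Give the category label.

[S [NP [Det no] [N parser]] [VP [V wrote] [CP [C whether] [S [NP [Det no] [N parser]] [VP [V arrived] [NP [Det a] [N telescope]]]]]]]
The span 'no parser arrived a telescope' is the S node built by S → NP VP.
Its mother is the CP built by CP → C S.

CP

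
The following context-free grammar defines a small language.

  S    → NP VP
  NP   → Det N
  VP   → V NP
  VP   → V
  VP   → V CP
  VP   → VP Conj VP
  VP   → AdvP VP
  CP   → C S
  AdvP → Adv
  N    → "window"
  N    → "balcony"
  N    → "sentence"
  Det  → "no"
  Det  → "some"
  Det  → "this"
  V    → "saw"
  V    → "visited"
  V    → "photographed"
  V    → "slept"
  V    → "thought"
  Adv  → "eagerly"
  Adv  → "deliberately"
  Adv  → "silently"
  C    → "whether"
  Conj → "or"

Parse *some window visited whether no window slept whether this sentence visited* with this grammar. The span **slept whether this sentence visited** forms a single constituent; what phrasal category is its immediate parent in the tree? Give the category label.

S
  NP
    Det: some
    N: window
  VP
    V: visited
    CP
      C: whether
      S
        NP
          Det: no
          N: window
        VP
          V: slept
          CP
            C: whether
            S
              NP
                Det: this
                N: sentence
              VP
                V: visited
The span 'slept whether this sentence visited' is the VP node built by VP → V CP.
Its mother is the S built by S → NP VP.

S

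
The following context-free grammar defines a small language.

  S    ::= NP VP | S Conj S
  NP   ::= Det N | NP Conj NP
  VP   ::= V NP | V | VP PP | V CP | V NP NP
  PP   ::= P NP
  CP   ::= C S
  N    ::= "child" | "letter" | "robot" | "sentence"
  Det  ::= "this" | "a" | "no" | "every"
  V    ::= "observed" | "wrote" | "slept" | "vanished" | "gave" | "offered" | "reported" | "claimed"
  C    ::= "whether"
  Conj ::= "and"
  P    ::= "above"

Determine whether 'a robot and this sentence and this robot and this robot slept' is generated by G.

S
  NP
    NP
      Det: a
      N: robot
    Conj: and
    NP
      NP
        Det: this
        N: sentence
      Conj: and
      NP
        NP
          Det: this
          N: robot
        Conj: and
        NP
          Det: this
          N: robot
  VP
    V: slept
Each bracket corresponds to one application of a listed rule, so the string is derivable from S.

Grammatical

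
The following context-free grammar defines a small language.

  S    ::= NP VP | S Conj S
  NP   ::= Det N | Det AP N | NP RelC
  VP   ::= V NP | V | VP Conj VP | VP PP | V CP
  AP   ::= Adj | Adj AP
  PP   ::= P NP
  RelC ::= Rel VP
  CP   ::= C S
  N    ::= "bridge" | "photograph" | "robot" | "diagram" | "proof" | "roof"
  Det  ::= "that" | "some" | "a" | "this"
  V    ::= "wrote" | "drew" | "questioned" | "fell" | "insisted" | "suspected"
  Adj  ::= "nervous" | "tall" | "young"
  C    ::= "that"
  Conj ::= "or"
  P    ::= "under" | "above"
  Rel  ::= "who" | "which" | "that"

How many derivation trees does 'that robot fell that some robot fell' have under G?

1

[S [NP [Det that] [N robot]] [VP [V fell] [CP [C that] [S [NP [Det some] [N robot]] [VP [V fell]]]]]]
No rule offers an alternative attachment or grouping for any span, so this is the only derivation.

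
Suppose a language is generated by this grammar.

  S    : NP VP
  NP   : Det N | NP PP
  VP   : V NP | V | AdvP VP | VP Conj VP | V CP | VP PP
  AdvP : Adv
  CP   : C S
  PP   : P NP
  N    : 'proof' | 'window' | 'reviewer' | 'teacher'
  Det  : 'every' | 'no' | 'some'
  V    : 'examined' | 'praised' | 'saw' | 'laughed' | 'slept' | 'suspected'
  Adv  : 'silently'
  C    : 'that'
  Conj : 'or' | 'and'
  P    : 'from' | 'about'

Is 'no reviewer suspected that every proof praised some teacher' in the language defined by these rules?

Grammatical

[S [NP [Det no] [N reviewer]] [VP [V suspected] [CP [C that] [S [NP [Det every] [N proof]] [VP [V praised] [NP [Det some] [N teacher]]]]]]]
The bracketing above is licensed at every node by one of the given productions, with S at the root.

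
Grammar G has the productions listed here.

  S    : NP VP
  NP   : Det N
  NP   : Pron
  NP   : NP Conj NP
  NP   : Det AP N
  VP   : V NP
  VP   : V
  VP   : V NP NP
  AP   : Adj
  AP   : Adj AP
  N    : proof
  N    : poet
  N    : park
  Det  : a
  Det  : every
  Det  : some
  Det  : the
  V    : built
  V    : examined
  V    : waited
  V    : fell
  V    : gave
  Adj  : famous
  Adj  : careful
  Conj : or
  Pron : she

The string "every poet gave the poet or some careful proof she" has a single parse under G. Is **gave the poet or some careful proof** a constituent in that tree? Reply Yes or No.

[S [NP [Det every] [N poet]] [VP [V gave] [NP [NP [Det the] [N poet]] [Conj or] [NP [Det some] [AP [Adj careful]] [N proof]]] [NP [Pron she]]]]
The smallest constituent containing 'gave the poet or some careful proof' is the VP spanning 'gave the poet or some careful proof she'; no single node in the tree dominates exactly the given words.

No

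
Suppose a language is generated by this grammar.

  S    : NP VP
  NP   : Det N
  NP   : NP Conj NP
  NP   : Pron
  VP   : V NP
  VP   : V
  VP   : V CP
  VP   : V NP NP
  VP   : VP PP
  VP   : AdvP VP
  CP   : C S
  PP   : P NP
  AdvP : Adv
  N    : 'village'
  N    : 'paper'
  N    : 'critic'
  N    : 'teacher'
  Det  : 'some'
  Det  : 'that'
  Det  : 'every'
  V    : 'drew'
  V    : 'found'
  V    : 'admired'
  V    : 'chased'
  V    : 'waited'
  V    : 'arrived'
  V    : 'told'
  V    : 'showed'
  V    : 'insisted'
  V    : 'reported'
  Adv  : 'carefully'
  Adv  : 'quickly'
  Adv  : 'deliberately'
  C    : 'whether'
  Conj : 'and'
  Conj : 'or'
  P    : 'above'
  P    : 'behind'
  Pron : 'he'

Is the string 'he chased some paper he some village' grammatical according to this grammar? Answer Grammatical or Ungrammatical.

Ungrammatical

For S → NP VP, the only prefix that parses as NP is 'he', but the remainder 'chased some paper he some village' is not a VP under these rules.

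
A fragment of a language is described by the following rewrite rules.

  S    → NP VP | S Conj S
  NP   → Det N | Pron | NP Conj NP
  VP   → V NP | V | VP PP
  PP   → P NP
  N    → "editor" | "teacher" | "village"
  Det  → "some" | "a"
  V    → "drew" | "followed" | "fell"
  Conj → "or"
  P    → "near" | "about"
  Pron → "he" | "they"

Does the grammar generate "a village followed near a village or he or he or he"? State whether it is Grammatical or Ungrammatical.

S
  NP
    Det: a
    N: village
  VP
    VP
      V: followed
    PP
      P: near
      NP
        NP
          Det: a
          N: village
        Conj: or
        NP
          NP
            Pron: he
          Conj: or
          NP
            NP
              Pron: he
            Conj: or
            NP
              Pron: he
Every word is introduced by a lexical rule and the phrasal rules combine the resulting categories into a single S.

Grammatical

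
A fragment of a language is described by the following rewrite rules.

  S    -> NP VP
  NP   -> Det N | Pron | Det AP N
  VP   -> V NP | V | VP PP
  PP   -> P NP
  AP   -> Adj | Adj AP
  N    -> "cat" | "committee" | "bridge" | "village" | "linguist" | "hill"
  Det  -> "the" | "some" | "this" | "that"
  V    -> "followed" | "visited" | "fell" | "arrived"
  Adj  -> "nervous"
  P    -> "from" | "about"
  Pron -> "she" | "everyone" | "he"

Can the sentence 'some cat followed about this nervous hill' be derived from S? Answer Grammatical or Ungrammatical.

Grammatical

S
  NP
    Det: some
    N: cat
  VP
    VP
      V: followed
    PP
      P: about
      NP
        Det: this
        AP
          Adj: nervous
        N: hill
The bracketing above is licensed at every node by one of the given productions, with S at the root.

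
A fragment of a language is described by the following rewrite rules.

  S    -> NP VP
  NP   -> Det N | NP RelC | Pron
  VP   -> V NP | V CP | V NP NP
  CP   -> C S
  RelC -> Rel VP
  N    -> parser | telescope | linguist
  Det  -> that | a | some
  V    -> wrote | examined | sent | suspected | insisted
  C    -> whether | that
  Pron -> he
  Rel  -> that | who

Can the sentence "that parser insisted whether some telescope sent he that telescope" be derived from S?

Grammatical

S
  NP
    Det: that
    N: parser
  VP
    V: insisted
    CP
      C: whether
      S
        NP
          Det: some
          N: telescope
        VP
          V: sent
          NP
            Pron: he
          NP
            Det: that
            N: telescope
Each bracket corresponds to one application of a listed rule, so the string is derivable from S.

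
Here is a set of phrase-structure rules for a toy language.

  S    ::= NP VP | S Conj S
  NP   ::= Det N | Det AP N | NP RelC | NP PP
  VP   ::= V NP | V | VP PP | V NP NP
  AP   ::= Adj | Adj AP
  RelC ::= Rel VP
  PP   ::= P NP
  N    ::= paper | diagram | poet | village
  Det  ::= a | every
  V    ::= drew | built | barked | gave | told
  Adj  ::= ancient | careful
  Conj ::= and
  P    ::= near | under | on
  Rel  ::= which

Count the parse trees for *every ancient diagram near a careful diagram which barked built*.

The two bracketings:
[S [NP [NP [NP [Det every] [AP [Adj ancient]] [N diagram]] [PP [P near] [NP [Det a] [AP [Adj careful]] [N diagram]]]] [RelC [Rel which] [VP [V barked]]]] [VP [V built]]]
[S [NP [NP [Det every] [AP [Adj ancient]] [N diagram]] [PP [P near] [NP [NP [Det a] [AP [Adj careful]] [N diagram]] [RelC [Rel which] [VP [V barked]]]]]] [VP [V built]]]
The trees differ in how a recursive rule is bracketed over the same span.

2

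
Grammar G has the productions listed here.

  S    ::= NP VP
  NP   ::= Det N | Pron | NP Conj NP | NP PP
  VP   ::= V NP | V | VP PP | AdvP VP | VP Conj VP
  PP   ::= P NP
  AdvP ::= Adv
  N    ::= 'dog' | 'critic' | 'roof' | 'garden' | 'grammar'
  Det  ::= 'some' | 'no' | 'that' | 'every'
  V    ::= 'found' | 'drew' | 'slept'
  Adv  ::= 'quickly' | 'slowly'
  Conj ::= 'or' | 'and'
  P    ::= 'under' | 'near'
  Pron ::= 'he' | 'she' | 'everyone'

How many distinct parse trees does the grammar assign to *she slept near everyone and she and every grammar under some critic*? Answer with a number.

Two of the 7 distinct bracketings:
[S [NP [Pron she]] [VP [VP [V slept]] [PP [P near] [NP [NP [Pron everyone]] [Conj and] [NP [NP [Pron she]] [Conj and] [NP [NP [Det every] [N grammar]] [PP [P under] [NP [Det some] [N critic]]]]]]]]]
[S [NP [Pron she]] [VP [VP [V slept]] [PP [P near] [NP [NP [Pron everyone]] [Conj and] [NP [NP [NP [Pron she]] [Conj and] [NP [Det every] [N grammar]]] [PP [P under] [NP [Det some] [N critic]]]]]]]]
The trees differ in how a recursive rule is bracketed over the same span.

7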